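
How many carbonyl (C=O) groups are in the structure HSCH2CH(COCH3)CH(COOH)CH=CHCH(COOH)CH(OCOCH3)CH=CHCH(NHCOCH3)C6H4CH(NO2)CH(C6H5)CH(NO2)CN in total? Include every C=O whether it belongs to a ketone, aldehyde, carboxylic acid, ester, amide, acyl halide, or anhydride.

5

CH(COCH3): ketone, 1 C=O (running total 1).
CH(COOH): carboxylic acid, 1 C=O (running total 2).
CH(COOH): carboxylic acid, 1 C=O (running total 3).
CH(OCOCH3): ester, 1 C=O (running total 4).
CH(NHCOCH3): amide, 1 C=O (running total 5).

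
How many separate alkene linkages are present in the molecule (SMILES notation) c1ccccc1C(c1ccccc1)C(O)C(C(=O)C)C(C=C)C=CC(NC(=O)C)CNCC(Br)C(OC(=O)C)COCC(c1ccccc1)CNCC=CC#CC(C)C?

3

Reading the structure from left to right:
  C6H5: C6H5– phenyl ring → arene.
  CH(C6H5): pendant –C6H5: benzene ring → arene.
  CH(OH): –OH on an sp³ carbon → alcohol (secondary).
  CH(COCH3): pendant –COCH3: carbonyl C bonded to two carbons → ketone.
  CH(CH=CH2): pendant –CH=CH2: C=C double bond → alkene.
  CH=CH: C=C double bond → alkene.
  CH(NHCOCH3): pendant –NHC(=O)CH3: N bonded to a carbonyl → amide (not amine).
  CH2NHCH2: C–N–C with sp³ carbons and no adjacent C=O → amine (secondary).
  CH(Br): halogen on an sp³ carbon → alkyl halide.
  CH(OCOCH3): pendant –OC(=O)CH3: an acyloxy group → ester.
  CH2OCH2: C–O–C with sp³ carbons on both sides and no adjacent C=O → ether.
  CH(C6H5): pendant –C6H5: benzene ring → arene.
  CH2NHCH2: C–N–C with sp³ carbons and no adjacent C=O → amine (secondary).
  CH=CH: C=C double bond → alkene.
  C≡C: C≡C triple bond → alkyne.
Alkene appears at: CH(CH=CH2), CH=CH, CH=CH → 3.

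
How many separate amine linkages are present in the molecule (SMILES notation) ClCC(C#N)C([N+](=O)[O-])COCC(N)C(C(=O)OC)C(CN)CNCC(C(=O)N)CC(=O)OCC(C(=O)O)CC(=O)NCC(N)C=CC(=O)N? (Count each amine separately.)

halogen on an sp³ carbon → alkyl halide.
pendant –C≡N: nitrile.
–NO2 on an sp³ carbon → nitro (the N=O is not a carbonyl).
C–O–C with sp³ carbons on both sides and no adjacent C=O → ether.
–NH2 on an sp³ carbon with no adjacent C=O → amine.
pendant –COOCH3: carbonyl C bonded to C and –OCH3 → ester.
pendant –CH2NH2: N on sp³ C, no adjacent C=O → amine.
C–N–C with sp³ carbons and no adjacent C=O → amine (secondary).
pendant –CONH2: carbonyl C bonded to C and N → amide.
–C(=O)–O–C with C on the carbonyl side → ester.
pendant –COOH: carbonyl C bonded to C and –OH → carboxylic acid.
–C(=O)–N– linkage → amide (the N is not an amine).
–NH2 on an sp³ carbon with no adjacent C=O → amine.
C=C double bond → alkene.
–C(=O)NH2: carbonyl C bonded to C and to N → amide (the N is not a separate amine).
Amine appears at: CH(NH2), CH(CH2NH2), CH2NHCH2, CH(NH2) → 4.

4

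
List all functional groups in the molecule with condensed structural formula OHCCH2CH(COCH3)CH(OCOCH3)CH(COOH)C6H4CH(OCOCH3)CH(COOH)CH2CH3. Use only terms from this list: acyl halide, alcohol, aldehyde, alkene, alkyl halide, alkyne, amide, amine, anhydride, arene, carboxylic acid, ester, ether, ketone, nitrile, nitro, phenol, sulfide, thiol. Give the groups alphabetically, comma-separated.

aldehyde, arene, carboxylic acid, ester, ketone

Reading the structure from left to right:
  OHC: terminal –CHO: carbonyl C bonded to H and C → aldehyde.
  CH(COCH3): pendant –COCH3: carbonyl C bonded to two carbons → ketone.
  CH(OCOCH3): pendant –OC(=O)CH3: an acyloxy group → ester.
  CH(COOH): pendant –COOH: carbonyl C bonded to C and –OH → carboxylic acid.
  C6H4: para-disubstituted benzene ring → arene.
  CH(OCOCH3): pendant –OC(=O)CH3: an acyloxy group → ester.
  CH(COOH): pendant –COOH: carbonyl C bonded to C and –OH → carboxylic acid.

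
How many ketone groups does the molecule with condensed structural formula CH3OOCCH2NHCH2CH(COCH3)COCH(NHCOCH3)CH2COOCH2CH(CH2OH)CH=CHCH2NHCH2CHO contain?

2

Taking each segment in turn:
  CH3OOC: CH3O–C(=O)–: carbonyl C bonded to C and to –OCH3 → ester (not ketone + ether).
  CH2NHCH2: C–N–C with sp³ carbons and no adjacent C=O → amine (secondary).
  CH(COCH3): pendant –COCH3: carbonyl C bonded to two carbons → ketone.
  CO: –C(=O)– with carbon on both sides → ketone.
  CH(NHCOCH3): pendant –NHC(=O)CH3: N bonded to a carbonyl → amide (not amine).
  CH2COOCH2: –C(=O)–O–C with C on the carbonyl side → ester.
  CH(CH2OH): pendant –CH2OH on an sp³ backbone C → alcohol.
  CH=CH: C=C double bond → alkene.
  CH2NHCH2: C–N–C with sp³ carbons and no adjacent C=O → amine (secondary).
  CHO: terminal –CHO: carbonyl C bonded to H and C → aldehyde.
Ketone appears at: CH(COCH3), CO → 2.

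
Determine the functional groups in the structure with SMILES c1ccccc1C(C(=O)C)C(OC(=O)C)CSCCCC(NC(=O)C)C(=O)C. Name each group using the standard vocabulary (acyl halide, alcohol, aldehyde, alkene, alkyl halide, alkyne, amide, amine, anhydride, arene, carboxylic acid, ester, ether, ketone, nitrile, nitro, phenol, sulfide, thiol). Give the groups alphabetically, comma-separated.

amide, arene, ester, ketone, sulfide

Working along the chain:
  C6H5: C6H5– phenyl ring → arene.
  CH(COCH3): pendant –COCH3: carbonyl C bonded to two carbons → ketone.
  CH(OCOCH3): pendant –OC(=O)CH3: an acyloxy group → ester.
  CH2SCH2: C–S–C linkage → sulfide (thioether).
  CH(NHCOCH3): pendant –NHC(=O)CH3: N bonded to a carbonyl → amide (not amine).
  CO: –C(=O)– with carbon on both sides → ketone.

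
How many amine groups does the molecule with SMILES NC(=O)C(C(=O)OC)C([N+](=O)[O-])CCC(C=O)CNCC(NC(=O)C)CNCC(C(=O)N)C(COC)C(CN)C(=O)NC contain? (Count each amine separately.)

3

Taking each segment in turn:
  H2NCO: –C(=O)NH2: carbonyl C bonded to C and to N → amide (the N is not a separate amine).
  CH(COOCH3): pendant –COOCH3: carbonyl C bonded to C and –OCH3 → ester.
  CH(NO2): –NO2 on an sp³ carbon → nitro (the N=O is not a carbonyl).
  CH(CHO): pendant –CHO: carbonyl C bonded to C and H → aldehyde.
  CH2NHCH2: C–N–C with sp³ carbons and no adjacent C=O → amine (secondary).
  CH(NHCOCH3): pendant –NHC(=O)CH3: N bonded to a carbonyl → amide (not amine).
  CH2NHCH2: C–N–C with sp³ carbons and no adjacent C=O → amine (secondary).
  CH(CONH2): pendant –CONH2: carbonyl C bonded to C and N → amide.
  CH(CH2OCH3): pendant –CH2OCH3: C–O–C linkage → ether.
  CH(CH2NH2): pendant –CH2NH2: N on sp³ C, no adjacent C=O → amine.
  CONHCH3: –C(=O)NHCH3: carbonyl C bonded to C and to N → amide (the N is not an amine).
Amine appears at: CH2NHCH2, CH2NHCH2, CH(CH2NH2) → 3.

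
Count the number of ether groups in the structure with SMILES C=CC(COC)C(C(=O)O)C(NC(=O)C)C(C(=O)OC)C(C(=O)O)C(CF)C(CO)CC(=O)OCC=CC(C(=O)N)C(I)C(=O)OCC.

Working along the chain:
  CH2=CH: C=C double bond → alkene.
  CH(CH2OCH3): pendant –CH2OCH3: C–O–C linkage → ether.
  CH(COOH): pendant –COOH: carbonyl C bonded to C and –OH → carboxylic acid.
  CH(NHCOCH3): pendant –NHC(=O)CH3: N bonded to a carbonyl → amide (not amine).
  CH(COOCH3): pendant –COOCH3: carbonyl C bonded to C and –OCH3 → ester.
  CH(COOH): pendant –COOH: carbonyl C bonded to C and –OH → carboxylic acid.
  CH(CH2F): pendant –CH2X: halogen on sp³ carbon → alkyl halide.
  CH(CH2OH): pendant –CH2OH on an sp³ backbone C → alcohol.
  CH2COOCH2: –C(=O)–O–C with C on the carbonyl side → ester.
  CH=CH: C=C double bond → alkene.
  CH(CONH2): pendant –CONH2: carbonyl C bonded to C and N → amide.
  CH(I): halogen on an sp³ carbon → alkyl halide.
  COOCH2CH3: –C(=O)OCH2CH3: carbonyl C bonded to C and to –OEt → ester.
Ether appears at: CH(CH2OCH3) → 1.

1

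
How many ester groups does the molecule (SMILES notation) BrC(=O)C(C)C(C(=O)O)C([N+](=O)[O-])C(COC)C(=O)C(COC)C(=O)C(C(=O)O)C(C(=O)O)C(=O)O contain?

Reading the structure from left to right:
  BrCO: –C(=O)Br: carbonyl C bonded to C and to a halogen → acyl halide (not alkyl halide).
  CH(COOH): pendant –COOH: carbonyl C bonded to C and –OH → carboxylic acid.
  CH(NO2): –NO2 on an sp³ carbon → nitro (the N=O is not a carbonyl).
  CH(CH2OCH3): pendant –CH2OCH3: C–O–C linkage → ether.
  CO: –C(=O)– with carbon on both sides → ketone.
  CH(CH2OCH3): pendant –CH2OCH3: C–O–C linkage → ether.
  CO: –C(=O)– with carbon on both sides → ketone.
  CH(COOH): pendant –COOH: carbonyl C bonded to C and –OH → carboxylic acid.
  CH(COOH): pendant –COOH: carbonyl C bonded to C and –OH → carboxylic acid.
  COOH: –COOH: carbonyl C bonded to –OH and C → carboxylic acid (the –OH is not a separate alcohol).
No segment is a ester: CH(COOH) is carboxylic acid, not ester; CH(CH2OCH3) is ether, not ester; CO is ketone, not ester. → 0.

0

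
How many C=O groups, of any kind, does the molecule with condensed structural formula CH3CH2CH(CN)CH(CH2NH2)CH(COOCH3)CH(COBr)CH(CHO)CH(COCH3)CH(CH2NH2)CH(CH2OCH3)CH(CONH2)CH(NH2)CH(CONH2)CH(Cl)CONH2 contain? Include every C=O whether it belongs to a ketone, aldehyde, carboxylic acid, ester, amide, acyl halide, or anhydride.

CH(COOCH3): ester, 1 C=O (running total 1).
CH(COBr): acyl halide, 1 C=O (running total 2).
CH(CHO): aldehyde, 1 C=O (running total 3).
CH(COCH3): ketone, 1 C=O (running total 4).
CH(CONH2): amide, 1 C=O (running total 5).
CH(CONH2): amide, 1 C=O (running total 6).
CONH2: amide, 1 C=O (running total 7).

7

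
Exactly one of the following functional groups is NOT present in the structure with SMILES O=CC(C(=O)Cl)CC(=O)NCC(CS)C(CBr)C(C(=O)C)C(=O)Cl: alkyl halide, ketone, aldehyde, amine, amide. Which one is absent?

aldehyde: present (OHC — terminal –CHO: carbonyl C bonded to H and C → aldehyde).
alkyl halide: present (CH(CH2Br) — pendant –CH2X: halogen on sp³ carbon → alkyl halide).
amide: present (CH2CONHCH2 — –C(=O)–N– linkage → amide (the N is not an amine)).
ketone: present (CH(COCH3) — pendant –COCH3: carbonyl C bonded to two carbons → ketone).
amine: absent. In CH2CONHCH2, the nitrogen is bonded directly to a carbonyl carbon, making it part of an amide, not a free amine.

amine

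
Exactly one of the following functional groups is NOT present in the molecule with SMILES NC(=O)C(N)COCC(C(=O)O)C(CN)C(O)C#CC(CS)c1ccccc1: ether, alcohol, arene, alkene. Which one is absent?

alkene

ether: present (CH2OCH2 — C–O–C with sp³ carbons on both sides and no adjacent C=O → ether).
arene: present (C6H5 — –C6H5 phenyl ring → arene).
alcohol: present (CH(OH) — –OH on an sp³ carbon → alcohol (secondary)).
alkene: absent. In C6H5, the C=C units are part of an aromatic ring, which is an arene, not an isolated alkene.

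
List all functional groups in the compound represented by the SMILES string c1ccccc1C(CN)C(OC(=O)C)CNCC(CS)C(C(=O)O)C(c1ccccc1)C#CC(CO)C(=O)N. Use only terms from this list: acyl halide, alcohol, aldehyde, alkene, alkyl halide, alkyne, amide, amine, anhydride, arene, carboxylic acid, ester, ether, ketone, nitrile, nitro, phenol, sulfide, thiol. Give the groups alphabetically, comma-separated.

C6H5– phenyl ring → arene.
pendant –CH2NH2: N on sp³ C, no adjacent C=O → amine.
pendant –OC(=O)CH3: an acyloxy group → ester.
C–N–C with sp³ carbons and no adjacent C=O → amine (secondary).
pendant –CH2SH → thiol.
pendant –COOH: carbonyl C bonded to C and –OH → carboxylic acid.
pendant –C6H5: benzene ring → arene.
C≡C triple bond → alkyne.
pendant –CH2OH on an sp³ backbone C → alcohol.
–C(=O)NH2: carbonyl C bonded to C and to N → amide (the N is not a separate amine).

alcohol, alkyne, amide, amine, arene, carboxylic acid, ester, thiol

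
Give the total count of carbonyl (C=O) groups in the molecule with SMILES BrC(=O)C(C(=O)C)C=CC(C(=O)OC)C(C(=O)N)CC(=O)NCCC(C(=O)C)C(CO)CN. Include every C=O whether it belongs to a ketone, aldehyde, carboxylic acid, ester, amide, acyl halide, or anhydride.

BrCO: acyl halide, 1 C=O (running total 1).
CH(COCH3): ketone, 1 C=O (running total 2).
CH(COOCH3): ester, 1 C=O (running total 3).
CH(CONH2): amide, 1 C=O (running total 4).
CH2CONHCH2: amide, 1 C=O (running total 5).
CH(COCH3): ketone, 1 C=O (running total 6).

6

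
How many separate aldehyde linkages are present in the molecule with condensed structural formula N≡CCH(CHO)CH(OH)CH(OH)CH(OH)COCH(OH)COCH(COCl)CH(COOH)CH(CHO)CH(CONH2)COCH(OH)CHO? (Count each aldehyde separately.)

Reading the structure from left to right:
  N≡C: N≡C–: carbon triple-bonded to nitrogen → nitrile.
  CH(CHO): pendant –CHO: carbonyl C bonded to C and H → aldehyde.
  CH(OH): –OH on an sp³ carbon → alcohol (secondary).
  CH(OH): –OH on an sp³ carbon → alcohol (secondary).
  CH(OH): –OH on an sp³ carbon → alcohol (secondary).
  CO: –C(=O)– with carbon on both sides → ketone.
  CH(OH): –OH on an sp³ carbon → alcohol (secondary).
  CO: –C(=O)– with carbon on both sides → ketone.
  CH(COCl): pendant –C(=O)X: carbonyl C bonded to C and halogen → acyl halide.
  CH(COOH): pendant –COOH: carbonyl C bonded to C and –OH → carboxylic acid.
  CH(CHO): pendant –CHO: carbonyl C bonded to C and H → aldehyde.
  CH(CONH2): pendant –CONH2: carbonyl C bonded to C and N → amide.
  CO: –C(=O)– with carbon on both sides → ketone.
  CH(OH): –OH on an sp³ carbon → alcohol (secondary).
  CHO: terminal –CHO: carbonyl C bonded to H and C → aldehyde.
Aldehyde appears at: CH(CHO), CH(CHO), CHO → 3.

3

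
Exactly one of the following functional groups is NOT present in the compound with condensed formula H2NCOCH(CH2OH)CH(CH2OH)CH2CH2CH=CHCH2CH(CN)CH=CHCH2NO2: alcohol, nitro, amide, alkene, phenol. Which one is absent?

alcohol: present (CH(CH2OH) — pendant –CH2OH on an sp³ backbone C → alcohol).
amide: present (H2NCO — –C(=O)NH2: carbonyl C bonded to C and to N → amide (the N is not a separate amine)).
nitro: present (CH2NO2 — –NO2 on carbon → nitro group).
alkene: present (CH=CH — C=C double bond → alkene).
phenol: absent. In CH(CH2OH), the –OH is on an sp³ carbon, not on an aromatic ring, so it is an alcohol.

phenol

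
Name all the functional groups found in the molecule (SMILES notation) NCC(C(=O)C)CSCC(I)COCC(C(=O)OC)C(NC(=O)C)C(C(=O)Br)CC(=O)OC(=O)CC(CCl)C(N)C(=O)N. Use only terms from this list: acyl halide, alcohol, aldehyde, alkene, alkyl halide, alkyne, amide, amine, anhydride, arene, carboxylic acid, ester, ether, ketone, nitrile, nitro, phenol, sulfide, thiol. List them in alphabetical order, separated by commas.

Working along the chain:
  H2NCH2: –NH2 on an sp³ carbon with no adjacent C=O → amine.
  CH(COCH3): pendant –COCH3: carbonyl C bonded to two carbons → ketone.
  CH2SCH2: C–S–C linkage → sulfide (thioether).
  CH(I): halogen on an sp³ carbon → alkyl halide.
  CH2OCH2: C–O–C with sp³ carbons on both sides and no adjacent C=O → ether.
  CH(COOCH3): pendant –COOCH3: carbonyl C bonded to C and –OCH3 → ester.
  CH(NHCOCH3): pendant –NHC(=O)CH3: N bonded to a carbonyl → amide (not amine).
  CH(COBr): pendant –C(=O)X: carbonyl C bonded to C and halogen → acyl halide.
  CH2CO-O-COCH2: two acyl groups sharing one oxygen, –C(=O)–O–C(=O)– → anhydride.
  CH(CH2Cl): pendant –CH2X: halogen on sp³ carbon → alkyl halide.
  CH(NH2): –NH2 on an sp³ carbon with no adjacent C=O → amine.
  CONH2: –C(=O)NH2: carbonyl C bonded to C and to N → amide (the N is not a separate amine).

acyl halide, alkyl halide, amide, amine, anhydride, ester, ether, ketone, sulfide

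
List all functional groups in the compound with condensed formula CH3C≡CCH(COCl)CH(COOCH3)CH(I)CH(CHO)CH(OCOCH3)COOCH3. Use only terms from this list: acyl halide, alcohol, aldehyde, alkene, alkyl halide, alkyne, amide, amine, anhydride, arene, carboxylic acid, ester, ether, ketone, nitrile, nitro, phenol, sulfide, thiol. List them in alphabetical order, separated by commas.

Working along the chain:
  C≡C: C≡C triple bond → alkyne.
  CH(COCl): pendant –C(=O)X: carbonyl C bonded to C and halogen → acyl halide.
  CH(COOCH3): pendant –COOCH3: carbonyl C bonded to C and –OCH3 → ester.
  CH(I): halogen on an sp³ carbon → alkyl halide.
  CH(CHO): pendant –CHO: carbonyl C bonded to C and H → aldehyde.
  CH(OCOCH3): pendant –OC(=O)CH3: an acyloxy group → ester.
  COOCH3: –C(=O)OCH3: carbonyl C bonded to C and to –OCH3 → ester (not ketone + ether).

acyl halide, aldehyde, alkyl halide, alkyne, ester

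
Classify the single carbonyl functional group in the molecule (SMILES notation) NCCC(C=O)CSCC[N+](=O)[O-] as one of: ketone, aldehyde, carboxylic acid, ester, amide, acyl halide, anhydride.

aldehyde

The carbonyl is in the CH(CHO) segment: pendant –CHO: carbonyl C bonded to C and H → aldehyde.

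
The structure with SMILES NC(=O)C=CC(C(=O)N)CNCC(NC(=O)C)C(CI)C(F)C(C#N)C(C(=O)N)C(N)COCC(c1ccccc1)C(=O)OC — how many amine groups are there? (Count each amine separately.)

Working along the chain:
  H2NCO: –C(=O)NH2: carbonyl C bonded to C and to N → amide (the N is not a separate amine).
  CH=CH: C=C double bond → alkene.
  CH(CONH2): pendant –CONH2: carbonyl C bonded to C and N → amide.
  CH2NHCH2: C–N–C with sp³ carbons and no adjacent C=O → amine (secondary).
  CH(NHCOCH3): pendant –NHC(=O)CH3: N bonded to a carbonyl → amide (not amine).
  CH(CH2I): pendant –CH2X: halogen on sp³ carbon → alkyl halide.
  CH(F): halogen on an sp³ carbon → alkyl halide.
  CH(CN): pendant –C≡N: nitrile.
  CH(CONH2): pendant –CONH2: carbonyl C bonded to C and N → amide.
  CH(NH2): –NH2 on an sp³ carbon with no adjacent C=O → amine.
  CH2OCH2: C–O–C with sp³ carbons on both sides and no adjacent C=O → ether.
  CH(C6H5): pendant –C6H5: benzene ring → arene.
  COOCH3: –C(=O)OCH3: carbonyl C bonded to C and to –OCH3 → ester (not ketone + ether).
Amine appears at: CH2NHCH2, CH(NH2) → 2.

2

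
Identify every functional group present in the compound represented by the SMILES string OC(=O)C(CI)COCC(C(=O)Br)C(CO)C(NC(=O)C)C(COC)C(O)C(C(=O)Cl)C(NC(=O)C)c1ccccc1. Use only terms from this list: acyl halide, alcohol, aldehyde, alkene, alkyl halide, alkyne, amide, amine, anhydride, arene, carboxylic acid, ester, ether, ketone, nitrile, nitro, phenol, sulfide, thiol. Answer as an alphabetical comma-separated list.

acyl halide, alcohol, alkyl halide, amide, arene, carboxylic acid, ether

Working along the chain:
  HOOC: –COOH: carbonyl C bonded to –OH and C → carboxylic acid (the –OH is not a separate alcohol).
  CH(CH2I): pendant –CH2X: halogen on sp³ carbon → alkyl halide.
  CH2OCH2: C–O–C with sp³ carbons on both sides and no adjacent C=O → ether.
  CH(COBr): pendant –C(=O)X: carbonyl C bonded to C and halogen → acyl halide.
  CH(CH2OH): pendant –CH2OH on an sp³ backbone C → alcohol.
  CH(NHCOCH3): pendant –NHC(=O)CH3: N bonded to a carbonyl → amide (not amine).
  CH(CH2OCH3): pendant –CH2OCH3: C–O–C linkage → ether.
  CH(OH): –OH on an sp³ carbon → alcohol (secondary).
  CH(COCl): pendant –C(=O)X: carbonyl C bonded to C and halogen → acyl halide.
  CH(NHCOCH3): pendant –NHC(=O)CH3: N bonded to a carbonyl → amide (not amine).
  C6H5: –C6H5 phenyl ring → arene.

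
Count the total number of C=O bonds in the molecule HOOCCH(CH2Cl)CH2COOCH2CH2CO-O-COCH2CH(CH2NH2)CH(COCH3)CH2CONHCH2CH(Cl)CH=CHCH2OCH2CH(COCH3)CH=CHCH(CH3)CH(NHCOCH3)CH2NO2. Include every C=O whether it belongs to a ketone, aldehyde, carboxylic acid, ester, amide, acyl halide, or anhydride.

HOOC: carboxylic acid, 1 C=O (running total 1).
CH2COOCH2: ester, 1 C=O (running total 2).
CH2CO-O-COCH2: anhydride, 2 C=O (running total 4).
CH(COCH3): ketone, 1 C=O (running total 5).
CH2CONHCH2: amide, 1 C=O (running total 6).
CH(COCH3): ketone, 1 C=O (running total 7).
CH(NHCOCH3): amide, 1 C=O (running total 8).

8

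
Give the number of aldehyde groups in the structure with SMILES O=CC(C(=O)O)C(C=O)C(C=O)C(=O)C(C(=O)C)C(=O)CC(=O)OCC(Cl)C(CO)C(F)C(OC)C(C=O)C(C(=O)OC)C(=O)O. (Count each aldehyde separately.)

Working along the chain:
  OHC: terminal –CHO: carbonyl C bonded to H and C → aldehyde.
  CH(COOH): pendant –COOH: carbonyl C bonded to C and –OH → carboxylic acid.
  CH(CHO): pendant –CHO: carbonyl C bonded to C and H → aldehyde.
  CH(CHO): pendant –CHO: carbonyl C bonded to C and H → aldehyde.
  CO: –C(=O)– with carbon on both sides → ketone.
  CH(COCH3): pendant –COCH3: carbonyl C bonded to two carbons → ketone.
  CO: –C(=O)– with carbon on both sides → ketone.
  CH2COOCH2: –C(=O)–O–C with C on the carbonyl side → ester.
  CH(Cl): halogen on an sp³ carbon → alkyl halide.
  CH(CH2OH): pendant –CH2OH on an sp³ backbone C → alcohol.
  CH(F): halogen on an sp³ carbon → alkyl halide.
  CH(OCH3): pendant –OCH3: C–O–C with sp³ C, no adjacent C=O → ether.
  CH(CHO): pendant –CHO: carbonyl C bonded to C and H → aldehyde.
  CH(COOCH3): pendant –COOCH3: carbonyl C bonded to C and –OCH3 → ester.
  COOH: –COOH: carbonyl C bonded to –OH and C → carboxylic acid (the –OH is not a separate alcohol).
Aldehyde appears at: OHC, CH(CHO), CH(CHO), CH(CHO) → 4.

4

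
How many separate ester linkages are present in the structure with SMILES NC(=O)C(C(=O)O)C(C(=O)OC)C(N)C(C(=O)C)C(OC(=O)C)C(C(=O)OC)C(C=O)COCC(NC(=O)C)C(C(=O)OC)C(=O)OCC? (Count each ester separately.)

Working along the chain:
  H2NCO: –C(=O)NH2: carbonyl C bonded to C and to N → amide (the N is not a separate amine).
  CH(COOH): pendant –COOH: carbonyl C bonded to C and –OH → carboxylic acid.
  CH(COOCH3): pendant –COOCH3: carbonyl C bonded to C and –OCH3 → ester.
  CH(NH2): –NH2 on an sp³ carbon with no adjacent C=O → amine.
  CH(COCH3): pendant –COCH3: carbonyl C bonded to two carbons → ketone.
  CH(OCOCH3): pendant –OC(=O)CH3: an acyloxy group → ester.
  CH(COOCH3): pendant –COOCH3: carbonyl C bonded to C and –OCH3 → ester.
  CH(CHO): pendant –CHO: carbonyl C bonded to C and H → aldehyde.
  CH2OCH2: C–O–C with sp³ carbons on both sides and no adjacent C=O → ether.
  CH(NHCOCH3): pendant –NHC(=O)CH3: N bonded to a carbonyl → amide (not amine).
  CH(COOCH3): pendant –COOCH3: carbonyl C bonded to C and –OCH3 → ester.
  COOCH2CH3: –C(=O)OCH2CH3: carbonyl C bonded to C and to –OEt → ester.
Ester appears at: CH(COOCH3), CH(OCOCH3), CH(COOCH3), CH(COOCH3), COOCH2CH3 → 5.

5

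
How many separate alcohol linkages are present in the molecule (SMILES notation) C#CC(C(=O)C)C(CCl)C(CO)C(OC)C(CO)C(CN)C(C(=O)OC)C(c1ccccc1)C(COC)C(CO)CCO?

4

Working along the chain:
  HC≡C: C≡C triple bond → alkyne.
  CH(COCH3): pendant –COCH3: carbonyl C bonded to two carbons → ketone.
  CH(CH2Cl): pendant –CH2X: halogen on sp³ carbon → alkyl halide.
  CH(CH2OH): pendant –CH2OH on an sp³ backbone C → alcohol.
  CH(OCH3): pendant –OCH3: C–O–C with sp³ C, no adjacent C=O → ether.
  CH(CH2OH): pendant –CH2OH on an sp³ backbone C → alcohol.
  CH(CH2NH2): pendant –CH2NH2: N on sp³ C, no adjacent C=O → amine.
  CH(COOCH3): pendant –COOCH3: carbonyl C bonded to C and –OCH3 → ester.
  CH(C6H5): pendant –C6H5: benzene ring → arene.
  CH(CH2OCH3): pendant –CH2OCH3: C–O–C linkage → ether.
  CH(CH2OH): pendant –CH2OH on an sp³ backbone C → alcohol.
  CH2OH: –OH on an sp³ carbon → alcohol.
Alcohol appears at: CH(CH2OH), CH(CH2OH), CH(CH2OH), CH2OH → 4.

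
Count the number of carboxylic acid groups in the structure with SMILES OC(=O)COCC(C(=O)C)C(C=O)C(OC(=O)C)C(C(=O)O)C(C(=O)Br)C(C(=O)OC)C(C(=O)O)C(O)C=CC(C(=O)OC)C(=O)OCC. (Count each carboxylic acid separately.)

3

Taking each segment in turn:
  HOOC: –COOH: carbonyl C bonded to –OH and C → carboxylic acid (the –OH is not a separate alcohol).
  CH2OCH2: C–O–C with sp³ carbons on both sides and no adjacent C=O → ether.
  CH(COCH3): pendant –COCH3: carbonyl C bonded to two carbons → ketone.
  CH(CHO): pendant –CHO: carbonyl C bonded to C and H → aldehyde.
  CH(OCOCH3): pendant –OC(=O)CH3: an acyloxy group → ester.
  CH(COOH): pendant –COOH: carbonyl C bonded to C and –OH → carboxylic acid.
  CH(COBr): pendant –C(=O)X: carbonyl C bonded to C and halogen → acyl halide.
  CH(COOCH3): pendant –COOCH3: carbonyl C bonded to C and –OCH3 → ester.
  CH(COOH): pendant –COOH: carbonyl C bonded to C and –OH → carboxylic acid.
  CH(OH): –OH on an sp³ carbon → alcohol (secondary).
  CH=CH: C=C double bond → alkene.
  CH(COOCH3): pendant –COOCH3: carbonyl C bonded to C and –OCH3 → ester.
  COOCH2CH3: –C(=O)OCH2CH3: carbonyl C bonded to C and to –OEt → ester.
Carboxylic acid appears at: HOOC, CH(COOH), CH(COOH) → 3.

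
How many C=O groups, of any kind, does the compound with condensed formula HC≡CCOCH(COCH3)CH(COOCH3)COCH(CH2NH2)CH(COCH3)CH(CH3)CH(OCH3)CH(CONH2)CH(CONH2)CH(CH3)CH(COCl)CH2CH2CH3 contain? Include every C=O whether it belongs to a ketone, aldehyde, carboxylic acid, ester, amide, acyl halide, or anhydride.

CO: ketone, 1 C=O (running total 1).
CH(COCH3): ketone, 1 C=O (running total 2).
CH(COOCH3): ester, 1 C=O (running total 3).
CO: ketone, 1 C=O (running total 4).
CH(COCH3): ketone, 1 C=O (running total 5).
CH(CONH2): amide, 1 C=O (running total 6).
CH(CONH2): amide, 1 C=O (running total 7).
CH(COCl): acyl halide, 1 C=O (running total 8).

8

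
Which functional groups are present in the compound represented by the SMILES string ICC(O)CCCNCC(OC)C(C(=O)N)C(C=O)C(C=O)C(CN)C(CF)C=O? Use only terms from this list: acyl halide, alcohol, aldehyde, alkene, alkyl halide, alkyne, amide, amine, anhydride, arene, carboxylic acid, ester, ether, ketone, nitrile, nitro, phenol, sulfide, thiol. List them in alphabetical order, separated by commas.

Taking each segment in turn:
  ICH2: halogen on an sp³ carbon → alkyl halide.
  CH(OH): –OH on an sp³ carbon → alcohol (secondary).
  CH2NHCH2: C–N–C with sp³ carbons and no adjacent C=O → amine (secondary).
  CH(OCH3): pendant –OCH3: C–O–C with sp³ C, no adjacent C=O → ether.
  CH(CONH2): pendant –CONH2: carbonyl C bonded to C and N → amide.
  CH(CHO): pendant –CHO: carbonyl C bonded to C and H → aldehyde.
  CH(CHO): pendant –CHO: carbonyl C bonded to C and H → aldehyde.
  CH(CH2NH2): pendant –CH2NH2: N on sp³ C, no adjacent C=O → amine.
  CH(CH2F): pendant –CH2X: halogen on sp³ carbon → alkyl halide.
  CHO: terminal –CHO: carbonyl C bonded to H and C → aldehyde.

alcohol, aldehyde, alkyl halide, amide, amine, ether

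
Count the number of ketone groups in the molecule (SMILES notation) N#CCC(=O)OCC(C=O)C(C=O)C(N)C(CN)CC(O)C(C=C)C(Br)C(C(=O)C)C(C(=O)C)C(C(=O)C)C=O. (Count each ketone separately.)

N≡C–: carbon triple-bonded to nitrogen → nitrile.
–C(=O)–O–C with C on the carbonyl side → ester.
pendant –CHO: carbonyl C bonded to C and H → aldehyde.
pendant –CHO: carbonyl C bonded to C and H → aldehyde.
–NH2 on an sp³ carbon with no adjacent C=O → amine.
pendant –CH2NH2: N on sp³ C, no adjacent C=O → amine.
–OH on an sp³ carbon → alcohol (secondary).
pendant –CH=CH2: C=C double bond → alkene.
halogen on an sp³ carbon → alkyl halide.
pendant –COCH3: carbonyl C bonded to two carbons → ketone.
pendant –COCH3: carbonyl C bonded to two carbons → ketone.
pendant –COCH3: carbonyl C bonded to two carbons → ketone.
terminal –CHO: carbonyl C bonded to H and C → aldehyde.
Ketone appears at: CH(COCH3), CH(COCH3), CH(COCH3) → 3.

3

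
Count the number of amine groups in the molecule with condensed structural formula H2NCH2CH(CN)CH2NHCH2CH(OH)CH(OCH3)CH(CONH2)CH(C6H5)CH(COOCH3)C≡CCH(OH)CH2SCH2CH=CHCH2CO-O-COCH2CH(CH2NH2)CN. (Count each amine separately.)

3

Reading the structure from left to right:
  H2NCH2: –NH2 on an sp³ carbon with no adjacent C=O → amine.
  CH(CN): pendant –C≡N: nitrile.
  CH2NHCH2: C–N–C with sp³ carbons and no adjacent C=O → amine (secondary).
  CH(OH): –OH on an sp³ carbon → alcohol (secondary).
  CH(OCH3): pendant –OCH3: C–O–C with sp³ C, no adjacent C=O → ether.
  CH(CONH2): pendant –CONH2: carbonyl C bonded to C and N → amide.
  CH(C6H5): pendant –C6H5: benzene ring → arene.
  CH(COOCH3): pendant –COOCH3: carbonyl C bonded to C and –OCH3 → ester.
  C≡C: C≡C triple bond → alkyne.
  CH(OH): –OH on an sp³ carbon → alcohol (secondary).
  CH2SCH2: C–S–C linkage → sulfide (thioether).
  CH=CH: C=C double bond → alkene.
  CH2CO-O-COCH2: two acyl groups sharing one oxygen, –C(=O)–O–C(=O)– → anhydride.
  CH(CH2NH2): pendant –CH2NH2: N on sp³ C, no adjacent C=O → amine.
  CN: –C≡N: carbon triple-bonded to nitrogen → nitrile.
Amine appears at: H2NCH2, CH2NHCH2, CH(CH2NH2) → 3.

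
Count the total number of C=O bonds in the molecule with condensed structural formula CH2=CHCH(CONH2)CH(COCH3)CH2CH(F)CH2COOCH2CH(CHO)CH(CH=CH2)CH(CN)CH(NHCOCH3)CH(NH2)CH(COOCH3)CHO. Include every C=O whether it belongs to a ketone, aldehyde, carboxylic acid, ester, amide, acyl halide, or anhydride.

7

CH(CONH2): amide, 1 C=O (running total 1).
CH(COCH3): ketone, 1 C=O (running total 2).
CH2COOCH2: ester, 1 C=O (running total 3).
CH(CHO): aldehyde, 1 C=O (running total 4).
CH(NHCOCH3): amide, 1 C=O (running total 5).
CH(COOCH3): ester, 1 C=O (running total 6).
CHO: aldehyde, 1 C=O (running total 7).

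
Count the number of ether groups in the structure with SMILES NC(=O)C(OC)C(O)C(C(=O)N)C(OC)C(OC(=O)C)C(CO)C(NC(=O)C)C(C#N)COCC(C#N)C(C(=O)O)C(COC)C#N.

4

Reading the structure from left to right:
  H2NCO: –C(=O)NH2: carbonyl C bonded to C and to N → amide (the N is not a separate amine).
  CH(OCH3): pendant –OCH3: C–O–C with sp³ C, no adjacent C=O → ether.
  CH(OH): –OH on an sp³ carbon → alcohol (secondary).
  CH(CONH2): pendant –CONH2: carbonyl C bonded to C and N → amide.
  CH(OCH3): pendant –OCH3: C–O–C with sp³ C, no adjacent C=O → ether.
  CH(OCOCH3): pendant –OC(=O)CH3: an acyloxy group → ester.
  CH(CH2OH): pendant –CH2OH on an sp³ backbone C → alcohol.
  CH(NHCOCH3): pendant –NHC(=O)CH3: N bonded to a carbonyl → amide (not amine).
  CH(CN): pendant –C≡N: nitrile.
  CH2OCH2: C–O–C with sp³ carbons on both sides and no adjacent C=O → ether.
  CH(CN): pendant –C≡N: nitrile.
  CH(COOH): pendant –COOH: carbonyl C bonded to C and –OH → carboxylic acid.
  CH(CH2OCH3): pendant –CH2OCH3: C–O–C linkage → ether.
  CN: –C≡N: carbon triple-bonded to nitrogen → nitrile.
Ether appears at: CH(OCH3), CH(OCH3), CH2OCH2, CH(CH2OCH3) → 4.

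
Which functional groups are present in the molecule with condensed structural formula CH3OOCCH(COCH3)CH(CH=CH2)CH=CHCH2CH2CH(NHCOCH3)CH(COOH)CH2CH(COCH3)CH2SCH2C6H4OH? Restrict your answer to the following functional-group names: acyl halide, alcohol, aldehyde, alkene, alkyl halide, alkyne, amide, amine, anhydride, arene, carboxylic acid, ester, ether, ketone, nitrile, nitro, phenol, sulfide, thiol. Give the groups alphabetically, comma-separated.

alkene, amide, arene, carboxylic acid, ester, ketone, phenol, sulfide

Taking each segment in turn:
  CH3OOC: CH3O–C(=O)–: carbonyl C bonded to C and to –OCH3 → ester (not ketone + ether).
  CH(COCH3): pendant –COCH3: carbonyl C bonded to two carbons → ketone.
  CH(CH=CH2): pendant –CH=CH2: C=C double bond → alkene.
  CH=CH: C=C double bond → alkene.
  CH(NHCOCH3): pendant –NHC(=O)CH3: N bonded to a carbonyl → amide (not amine).
  CH(COOH): pendant –COOH: carbonyl C bonded to C and –OH → carboxylic acid.
  CH(COCH3): pendant –COCH3: carbonyl C bonded to two carbons → ketone.
  CH2SCH2: C–S–C linkage → sulfide (thioether).
  C6H4OH: –OH attached directly to an aromatic ring → phenol (not alcohol); the ring itself is an arene.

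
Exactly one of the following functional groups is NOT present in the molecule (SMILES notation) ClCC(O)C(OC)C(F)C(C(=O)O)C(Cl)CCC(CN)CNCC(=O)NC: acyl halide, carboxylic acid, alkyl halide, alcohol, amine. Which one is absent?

amine: present (CH(CH2NH2) — pendant –CH2NH2: N on sp³ C, no adjacent C=O → amine).
alkyl halide: present (ClCH2 — halogen on an sp³ carbon → alkyl halide).
alcohol: present (CH(OH) — –OH on an sp³ carbon → alcohol (secondary)).
carboxylic acid: present (CH(COOH) — pendant –COOH: carbonyl C bonded to C and –OH → carboxylic acid).
acyl halide: no segment matches this pattern.

acyl halide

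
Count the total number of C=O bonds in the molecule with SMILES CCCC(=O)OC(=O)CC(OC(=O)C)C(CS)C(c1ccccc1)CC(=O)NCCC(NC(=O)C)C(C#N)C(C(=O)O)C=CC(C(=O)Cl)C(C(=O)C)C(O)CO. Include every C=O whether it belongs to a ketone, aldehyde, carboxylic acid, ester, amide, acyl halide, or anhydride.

8

CH2CO-O-COCH2: anhydride, 2 C=O (running total 2).
CH(OCOCH3): ester, 1 C=O (running total 3).
CH2CONHCH2: amide, 1 C=O (running total 4).
CH(NHCOCH3): amide, 1 C=O (running total 5).
CH(COOH): carboxylic acid, 1 C=O (running total 6).
CH(COCl): acyl halide, 1 C=O (running total 7).
CH(COCH3): ketone, 1 C=O (running total 8).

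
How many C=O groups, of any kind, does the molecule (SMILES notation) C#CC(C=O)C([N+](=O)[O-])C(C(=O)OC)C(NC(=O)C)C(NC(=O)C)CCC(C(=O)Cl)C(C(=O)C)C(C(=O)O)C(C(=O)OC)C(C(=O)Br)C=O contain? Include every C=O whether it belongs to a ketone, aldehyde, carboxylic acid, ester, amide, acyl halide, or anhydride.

CH(CHO): aldehyde, 1 C=O (running total 1).
CH(COOCH3): ester, 1 C=O (running total 2).
CH(NHCOCH3): amide, 1 C=O (running total 3).
CH(NHCOCH3): amide, 1 C=O (running total 4).
CH(COCl): acyl halide, 1 C=O (running total 5).
CH(COCH3): ketone, 1 C=O (running total 6).
CH(COOH): carboxylic acid, 1 C=O (running total 7).
CH(COOCH3): ester, 1 C=O (running total 8).
CH(COBr): acyl halide, 1 C=O (running total 9).
CHO: aldehyde, 1 C=O (running total 10).

10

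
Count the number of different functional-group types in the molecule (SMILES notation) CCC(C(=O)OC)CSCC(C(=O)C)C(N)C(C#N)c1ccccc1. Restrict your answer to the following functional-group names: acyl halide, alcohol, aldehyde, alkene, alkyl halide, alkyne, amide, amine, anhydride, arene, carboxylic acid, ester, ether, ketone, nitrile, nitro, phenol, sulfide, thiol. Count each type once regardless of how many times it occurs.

Reading the structure from left to right:
  CH(COOCH3): pendant –COOCH3: carbonyl C bonded to C and –OCH3 → ester.
  CH2SCH2: C–S–C linkage → sulfide (thioether).
  CH(COCH3): pendant –COCH3: carbonyl C bonded to two carbons → ketone.
  CH(NH2): –NH2 on an sp³ carbon with no adjacent C=O → amine.
  CH(CN): pendant –C≡N: nitrile.
  C6H5: –C6H5 phenyl ring → arene.
Distinct types present: amine, arene, ester, ketone, nitrile, sulfide.

6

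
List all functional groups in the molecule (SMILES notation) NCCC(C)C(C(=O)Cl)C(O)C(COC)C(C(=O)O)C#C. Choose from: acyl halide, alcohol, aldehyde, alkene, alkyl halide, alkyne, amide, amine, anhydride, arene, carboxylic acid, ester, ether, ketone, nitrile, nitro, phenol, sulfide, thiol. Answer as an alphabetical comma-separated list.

acyl halide, alcohol, alkyne, amine, carboxylic acid, ether

–NH2 on an sp³ carbon with no adjacent C=O → amine.
pendant –C(=O)X: carbonyl C bonded to C and halogen → acyl halide.
–OH on an sp³ carbon → alcohol (secondary).
pendant –CH2OCH3: C–O–C linkage → ether.
pendant –COOH: carbonyl C bonded to C and –OH → carboxylic acid.
C≡C triple bond → alkyne.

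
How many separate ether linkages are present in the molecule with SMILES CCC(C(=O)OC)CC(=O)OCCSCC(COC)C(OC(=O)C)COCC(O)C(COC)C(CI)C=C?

Taking each segment in turn:
  CH(COOCH3): pendant –COOCH3: carbonyl C bonded to C and –OCH3 → ester.
  CH2COOCH2: –C(=O)–O–C with C on the carbonyl side → ester.
  CH2SCH2: C–S–C linkage → sulfide (thioether).
  CH(CH2OCH3): pendant –CH2OCH3: C–O–C linkage → ether.
  CH(OCOCH3): pendant –OC(=O)CH3: an acyloxy group → ester.
  CH2OCH2: C–O–C with sp³ carbons on both sides and no adjacent C=O → ether.
  CH(OH): –OH on an sp³ carbon → alcohol (secondary).
  CH(CH2OCH3): pendant –CH2OCH3: C–O–C linkage → ether.
  CH(CH2I): pendant –CH2X: halogen on sp³ carbon → alkyl halide.
  CH=CH2: C=C double bond → alkene.
Ether appears at: CH(CH2OCH3), CH2OCH2, CH(CH2OCH3) → 3.

3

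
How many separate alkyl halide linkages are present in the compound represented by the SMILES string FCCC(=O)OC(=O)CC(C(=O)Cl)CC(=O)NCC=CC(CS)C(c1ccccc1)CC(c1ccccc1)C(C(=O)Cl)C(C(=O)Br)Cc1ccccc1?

Reading the structure from left to right:
  FCH2: halogen on an sp³ carbon → alkyl halide.
  CH2CO-O-COCH2: two acyl groups sharing one oxygen, –C(=O)–O–C(=O)– → anhydride.
  CH(COCl): pendant –C(=O)X: carbonyl C bonded to C and halogen → acyl halide.
  CH2CONHCH2: –C(=O)–N– linkage → amide (the N is not an amine).
  CH=CH: C=C double bond → alkene.
  CH(CH2SH): pendant –CH2SH → thiol.
  CH(C6H5): pendant –C6H5: benzene ring → arene.
  CH(C6H5): pendant –C6H5: benzene ring → arene.
  CH(COCl): pendant –C(=O)X: carbonyl C bonded to C and halogen → acyl halide.
  CH(COBr): pendant –C(=O)X: carbonyl C bonded to C and halogen → acyl halide.
  C6H5: –C6H5 phenyl ring → arene.
Alkyl halide appears at: FCH2 → 1.

1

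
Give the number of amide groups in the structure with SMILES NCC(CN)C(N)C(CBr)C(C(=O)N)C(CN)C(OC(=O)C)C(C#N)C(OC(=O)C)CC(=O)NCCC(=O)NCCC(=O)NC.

Taking each segment in turn:
  H2NCH2: –NH2 on an sp³ carbon with no adjacent C=O → amine.
  CH(CH2NH2): pendant –CH2NH2: N on sp³ C, no adjacent C=O → amine.
  CH(NH2): –NH2 on an sp³ carbon with no adjacent C=O → amine.
  CH(CH2Br): pendant –CH2X: halogen on sp³ carbon → alkyl halide.
  CH(CONH2): pendant –CONH2: carbonyl C bonded to C and N → amide.
  CH(CH2NH2): pendant –CH2NH2: N on sp³ C, no adjacent C=O → amine.
  CH(OCOCH3): pendant –OC(=O)CH3: an acyloxy group → ester.
  CH(CN): pendant –C≡N: nitrile.
  CH(OCOCH3): pendant –OC(=O)CH3: an acyloxy group → ester.
  CH2CONHCH2: –C(=O)–N– linkage → amide (the N is not an amine).
  CH2CONHCH2: –C(=O)–N– linkage → amide (the N is not an amine).
  CONHCH3: –C(=O)NHCH3: carbonyl C bonded to C and to N → amide (the N is not an amine).
Amide appears at: CH(CONH2), CH2CONHCH2, CH2CONHCH2, CONHCH3 → 4.

4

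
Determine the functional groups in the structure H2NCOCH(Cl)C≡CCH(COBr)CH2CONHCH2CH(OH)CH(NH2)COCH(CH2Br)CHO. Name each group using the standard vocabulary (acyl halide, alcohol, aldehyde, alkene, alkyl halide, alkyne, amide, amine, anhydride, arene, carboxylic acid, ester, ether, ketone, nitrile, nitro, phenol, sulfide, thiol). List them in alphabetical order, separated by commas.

–C(=O)NH2: carbonyl C bonded to C and to N → amide (the N is not a separate amine).
halogen on an sp³ carbon → alkyl halide.
C≡C triple bond → alkyne.
pendant –C(=O)X: carbonyl C bonded to C and halogen → acyl halide.
–C(=O)–N– linkage → amide (the N is not an amine).
–OH on an sp³ carbon → alcohol (secondary).
–NH2 on an sp³ carbon with no adjacent C=O → amine.
–C(=O)– with carbon on both sides → ketone.
pendant –CH2X: halogen on sp³ carbon → alkyl halide.
terminal –CHO: carbonyl C bonded to H and C → aldehyde.

acyl halide, alcohol, aldehyde, alkyl halide, alkyne, amide, amine, ketone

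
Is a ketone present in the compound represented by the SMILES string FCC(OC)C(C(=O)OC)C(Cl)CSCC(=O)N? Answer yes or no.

Reading the structure from left to right:
  FCH2: halogen on an sp³ carbon → alkyl halide.
  CH(OCH3): pendant –OCH3: C–O–C with sp³ C, no adjacent C=O → ether.
  CH(COOCH3): pendant –COOCH3: carbonyl C bonded to C and –OCH3 → ester.
  CH(Cl): halogen on an sp³ carbon → alkyl halide.
  CH2SCH2: C–S–C linkage → sulfide (thioether).
  CONH2: –C(=O)NH2: carbonyl C bonded to C and to N → amide (the N is not a separate amine).
In CH(COOCH3), the C=O is bonded to an –O–C group, which defines an ester, not a ketone. In CONH2, the C=O is bonded to nitrogen, which defines an amide, not a ketone.
The groups actually present are: alkyl halide, amide, ester, ether, sulfide.

no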